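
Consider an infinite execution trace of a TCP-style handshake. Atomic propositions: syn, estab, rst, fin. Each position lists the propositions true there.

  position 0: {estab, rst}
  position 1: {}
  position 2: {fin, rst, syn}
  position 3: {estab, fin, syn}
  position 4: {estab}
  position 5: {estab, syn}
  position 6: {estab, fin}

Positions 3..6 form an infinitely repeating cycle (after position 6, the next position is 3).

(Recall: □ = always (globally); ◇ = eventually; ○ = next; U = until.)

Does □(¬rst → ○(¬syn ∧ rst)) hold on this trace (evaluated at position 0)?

Does not hold

¬rst → ○(¬syn ∧ rst) must hold at every position from 0 onward. It fails at position 1, so □(¬rst → ○(¬syn ∧ rst)) is false.
Positions where ¬rst holds: 1, 3, 4, 5, 6.
Check ○(¬syn ∧ rst) at each: 1→fails, 3→fails, 4→fails, 5→fails, 6→fails.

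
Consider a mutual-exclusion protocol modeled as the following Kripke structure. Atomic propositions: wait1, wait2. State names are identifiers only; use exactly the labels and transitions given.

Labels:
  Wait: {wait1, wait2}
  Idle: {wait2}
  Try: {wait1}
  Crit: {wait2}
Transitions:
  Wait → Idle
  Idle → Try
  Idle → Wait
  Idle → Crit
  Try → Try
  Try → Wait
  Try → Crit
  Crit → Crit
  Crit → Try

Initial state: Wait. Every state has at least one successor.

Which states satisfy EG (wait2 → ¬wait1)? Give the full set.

States satisfying wait2 → ¬wait1: {Idle, Try, Crit}.
States satisfying EG (wait2 → ¬wait1): {Idle, Try, Crit}.

{Idle, Try, Crit}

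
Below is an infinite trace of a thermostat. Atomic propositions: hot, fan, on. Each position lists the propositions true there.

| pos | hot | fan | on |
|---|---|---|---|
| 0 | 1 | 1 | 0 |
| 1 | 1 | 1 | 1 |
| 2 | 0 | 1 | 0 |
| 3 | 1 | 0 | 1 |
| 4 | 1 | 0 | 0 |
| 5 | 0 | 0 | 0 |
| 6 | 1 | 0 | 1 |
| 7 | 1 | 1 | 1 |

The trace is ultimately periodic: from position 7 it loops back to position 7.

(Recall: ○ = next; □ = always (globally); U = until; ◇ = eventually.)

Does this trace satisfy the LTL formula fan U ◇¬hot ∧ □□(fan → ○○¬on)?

Does not hold

Walking from position 0: ◇¬hot first holds at position 0, and fan holds at every earlier position along the way, so fan U ◇¬hot holds.
□(fan → ○○¬on) must hold at every position from 0 onward. It fails at position 0, so □□(fan → ○○¬on) is false.
At position 0: fan U ◇¬hot is true; □□(fan → ○○¬on) is false; so fan U ◇¬hot ∧ □□(fan → ○○¬on) is false.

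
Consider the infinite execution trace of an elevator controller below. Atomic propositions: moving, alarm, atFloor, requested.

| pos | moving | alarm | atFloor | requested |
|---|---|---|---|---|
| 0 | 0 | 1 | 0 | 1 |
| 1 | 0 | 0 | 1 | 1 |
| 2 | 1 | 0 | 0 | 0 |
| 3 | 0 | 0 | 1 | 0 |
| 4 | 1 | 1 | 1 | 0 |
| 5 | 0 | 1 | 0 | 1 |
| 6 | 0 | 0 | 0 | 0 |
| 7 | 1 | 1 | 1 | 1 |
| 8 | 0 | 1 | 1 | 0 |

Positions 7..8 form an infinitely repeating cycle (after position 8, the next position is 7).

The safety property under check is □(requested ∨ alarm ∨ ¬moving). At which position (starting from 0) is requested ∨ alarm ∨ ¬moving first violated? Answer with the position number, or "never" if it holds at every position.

2

Check requested ∨ alarm ∨ ¬moving at each position in order: 0 ✓, 1 ✓.
At position 2 the labels are {moving}, so requested ∨ alarm ∨ ¬moving is false there. This is the first violation.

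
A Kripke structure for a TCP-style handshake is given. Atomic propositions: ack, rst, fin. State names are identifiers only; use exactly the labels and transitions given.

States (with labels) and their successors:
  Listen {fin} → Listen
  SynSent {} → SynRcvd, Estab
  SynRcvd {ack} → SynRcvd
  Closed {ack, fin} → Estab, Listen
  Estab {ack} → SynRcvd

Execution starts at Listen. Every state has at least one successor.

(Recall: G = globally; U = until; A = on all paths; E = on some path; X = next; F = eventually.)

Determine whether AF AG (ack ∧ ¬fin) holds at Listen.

States satisfying AG (ack ∧ ¬fin): {SynRcvd, Estab}.
States satisfying AF AG (ack ∧ ¬fin): {SynSent, SynRcvd, Estab}.
There is a path from Listen along which AG (ack ∧ ¬fin) never holds.
Listen ∉ Sat(AF AG (ack ∧ ¬fin)).

Does not hold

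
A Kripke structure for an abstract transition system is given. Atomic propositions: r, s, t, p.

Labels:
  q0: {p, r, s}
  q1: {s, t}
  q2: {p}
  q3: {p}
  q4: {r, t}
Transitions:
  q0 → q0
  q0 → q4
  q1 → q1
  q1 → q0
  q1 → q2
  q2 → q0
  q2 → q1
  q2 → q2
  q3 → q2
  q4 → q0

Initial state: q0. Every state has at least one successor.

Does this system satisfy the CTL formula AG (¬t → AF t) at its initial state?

No

States satisfying ¬t → AF t: {q1, q4}.
States satisfying AG (¬t → AF t): ∅.
q0 is reachable from q0 and violates ¬t → AF t, so AG fails at q0.
q0 ∉ Sat(AG (¬t → AF t)).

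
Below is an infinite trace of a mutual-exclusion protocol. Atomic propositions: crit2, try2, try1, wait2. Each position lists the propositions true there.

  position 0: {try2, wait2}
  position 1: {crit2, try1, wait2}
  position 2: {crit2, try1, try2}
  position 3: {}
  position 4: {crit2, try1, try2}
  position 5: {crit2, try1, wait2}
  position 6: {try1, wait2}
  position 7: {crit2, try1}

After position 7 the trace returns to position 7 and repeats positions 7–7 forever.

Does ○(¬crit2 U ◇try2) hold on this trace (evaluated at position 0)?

The position after 0 is 1; ¬crit2 U ◇try2 is true there.

Holds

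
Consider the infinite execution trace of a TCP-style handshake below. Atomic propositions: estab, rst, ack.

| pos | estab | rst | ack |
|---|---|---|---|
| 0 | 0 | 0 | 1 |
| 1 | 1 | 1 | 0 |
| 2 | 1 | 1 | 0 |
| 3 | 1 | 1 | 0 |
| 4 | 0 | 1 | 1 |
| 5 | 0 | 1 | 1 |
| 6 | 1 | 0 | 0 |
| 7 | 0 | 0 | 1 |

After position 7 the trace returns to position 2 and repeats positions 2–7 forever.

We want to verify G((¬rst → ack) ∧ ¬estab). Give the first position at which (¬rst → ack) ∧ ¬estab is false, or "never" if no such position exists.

1

Check (¬rst → ack) ∧ ¬estab at each position in order: 0 ✓.
At position 1 the labels are {estab, rst}, so (¬rst → ack) ∧ ¬estab is false there. This is the first violation.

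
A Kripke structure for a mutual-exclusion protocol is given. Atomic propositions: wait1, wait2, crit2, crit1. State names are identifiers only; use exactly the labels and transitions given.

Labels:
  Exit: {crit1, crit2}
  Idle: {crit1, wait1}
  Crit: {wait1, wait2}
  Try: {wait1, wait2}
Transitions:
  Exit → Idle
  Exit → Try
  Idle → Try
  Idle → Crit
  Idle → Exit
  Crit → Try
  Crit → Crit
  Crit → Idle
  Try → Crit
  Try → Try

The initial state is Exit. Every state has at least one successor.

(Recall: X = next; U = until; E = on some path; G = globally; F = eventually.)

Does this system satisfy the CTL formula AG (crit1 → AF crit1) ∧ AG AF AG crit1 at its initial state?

States satisfying crit1 → AF crit1: {Exit, Idle, Crit, Try}.
States satisfying AG (crit1 → AF crit1): {Exit, Idle, Crit, Try}.
States satisfying AF AG crit1: ∅.
States satisfying AG AF AG crit1: ∅.
States satisfying AG (crit1 → AF crit1) ∧ AG AF AG crit1: ∅.
Exit ∉ Sat(AG (crit1 → AF crit1) ∧ AG AF AG crit1).

No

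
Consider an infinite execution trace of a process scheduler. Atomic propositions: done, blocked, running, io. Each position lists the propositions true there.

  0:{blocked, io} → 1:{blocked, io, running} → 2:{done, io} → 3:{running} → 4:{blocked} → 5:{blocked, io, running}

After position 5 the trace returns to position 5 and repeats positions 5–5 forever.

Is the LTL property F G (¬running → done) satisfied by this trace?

G (¬running → done) holds at position 5, which is reachable from 0, so F G (¬running → done) holds.

Satisfied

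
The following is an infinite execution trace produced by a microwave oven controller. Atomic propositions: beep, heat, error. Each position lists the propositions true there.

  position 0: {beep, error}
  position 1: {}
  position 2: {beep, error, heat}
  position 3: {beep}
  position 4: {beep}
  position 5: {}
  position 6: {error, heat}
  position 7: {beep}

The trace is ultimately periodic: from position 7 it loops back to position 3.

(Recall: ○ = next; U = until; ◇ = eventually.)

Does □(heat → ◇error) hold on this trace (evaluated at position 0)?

heat → ◇error holds at every position 0..7, and those are all positions ever visited, so □(heat → ◇error) holds.
Positions where heat holds: 2, 6.
Check ◇error at each: 2→ok, 6→ok.

Satisfied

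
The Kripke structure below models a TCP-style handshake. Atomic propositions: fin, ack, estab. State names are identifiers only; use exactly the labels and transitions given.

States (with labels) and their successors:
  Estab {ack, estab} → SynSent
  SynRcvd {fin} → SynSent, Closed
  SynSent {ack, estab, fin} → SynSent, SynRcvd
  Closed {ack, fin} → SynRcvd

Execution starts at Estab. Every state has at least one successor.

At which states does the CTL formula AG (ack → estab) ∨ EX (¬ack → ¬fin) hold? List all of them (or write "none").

States satisfying ack → estab: {Estab, SynRcvd, SynSent}.
States satisfying AG (ack → estab): ∅.
States satisfying ¬ack → ¬fin: {Estab, SynSent, Closed}.
States satisfying EX (¬ack → ¬fin): {Estab, SynRcvd, SynSent}.
States satisfying AG (ack → estab) ∨ EX (¬ack → ¬fin): {Estab, SynRcvd, SynSent}.

{Estab, SynRcvd, SynSent}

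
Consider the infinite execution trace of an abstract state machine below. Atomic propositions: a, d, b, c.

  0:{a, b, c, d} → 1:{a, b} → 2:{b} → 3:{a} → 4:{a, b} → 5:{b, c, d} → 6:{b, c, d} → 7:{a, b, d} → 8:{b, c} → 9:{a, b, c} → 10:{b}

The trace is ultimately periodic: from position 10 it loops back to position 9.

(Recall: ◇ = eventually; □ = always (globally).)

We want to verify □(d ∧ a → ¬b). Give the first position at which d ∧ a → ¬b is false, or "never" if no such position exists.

At position 0 the labels are {a, b, c, d}, so d ∧ a → ¬b is false there. This is the first violation.

0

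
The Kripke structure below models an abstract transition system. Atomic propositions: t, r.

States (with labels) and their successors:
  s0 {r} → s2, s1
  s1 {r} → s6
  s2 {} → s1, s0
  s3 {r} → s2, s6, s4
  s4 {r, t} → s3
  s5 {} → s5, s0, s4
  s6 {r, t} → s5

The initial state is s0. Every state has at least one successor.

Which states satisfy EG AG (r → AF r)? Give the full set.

States satisfying AG (r → AF r): {s0, s1, s2, s3, s4, s5, s6}.
States satisfying EG AG (r → AF r): {s0, s1, s2, s3, s4, s5, s6}.

{s0, s1, s2, s3, s4, s5, s6}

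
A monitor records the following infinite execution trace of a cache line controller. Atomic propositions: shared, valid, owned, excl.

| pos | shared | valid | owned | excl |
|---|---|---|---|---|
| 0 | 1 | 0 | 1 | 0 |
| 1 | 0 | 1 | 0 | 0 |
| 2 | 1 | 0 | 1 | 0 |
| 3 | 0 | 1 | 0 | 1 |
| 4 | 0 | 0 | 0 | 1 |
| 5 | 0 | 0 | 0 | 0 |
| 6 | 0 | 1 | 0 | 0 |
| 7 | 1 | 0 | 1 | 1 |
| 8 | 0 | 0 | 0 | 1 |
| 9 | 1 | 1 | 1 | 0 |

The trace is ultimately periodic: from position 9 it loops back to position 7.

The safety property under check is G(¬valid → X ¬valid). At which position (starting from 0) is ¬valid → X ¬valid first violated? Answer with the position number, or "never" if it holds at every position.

At position 0 the labels are {owned, shared} and the next position 1 has {valid}, so ¬valid → X ¬valid is false there. This is the first violation.

0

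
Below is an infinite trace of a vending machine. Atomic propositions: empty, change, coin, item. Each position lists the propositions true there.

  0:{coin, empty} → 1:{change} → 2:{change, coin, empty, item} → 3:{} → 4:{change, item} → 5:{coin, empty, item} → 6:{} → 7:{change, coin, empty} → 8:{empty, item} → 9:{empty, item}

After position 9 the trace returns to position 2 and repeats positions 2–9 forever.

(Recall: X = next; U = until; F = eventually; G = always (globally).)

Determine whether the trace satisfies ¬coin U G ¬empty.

Walking from position 0: at position 0, G ¬empty has not yet held and ¬coin fails, so ¬coin U G ¬empty is false.

Violated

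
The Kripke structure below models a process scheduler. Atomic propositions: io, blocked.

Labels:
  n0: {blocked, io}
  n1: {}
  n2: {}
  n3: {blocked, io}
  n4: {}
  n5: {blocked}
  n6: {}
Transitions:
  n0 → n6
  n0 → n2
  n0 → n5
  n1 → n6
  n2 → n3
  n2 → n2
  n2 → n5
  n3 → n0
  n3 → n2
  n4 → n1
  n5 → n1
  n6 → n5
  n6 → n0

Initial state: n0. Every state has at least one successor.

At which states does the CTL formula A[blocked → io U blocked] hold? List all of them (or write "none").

{n0, n1, n3, n4, n5, n6}

States satisfying blocked → io: {n0, n1, n2, n3, n4, n6}.
States satisfying blocked: {n0, n3, n5}.
States satisfying A[blocked → io U blocked]: {n0, n1, n3, n4, n5, n6}.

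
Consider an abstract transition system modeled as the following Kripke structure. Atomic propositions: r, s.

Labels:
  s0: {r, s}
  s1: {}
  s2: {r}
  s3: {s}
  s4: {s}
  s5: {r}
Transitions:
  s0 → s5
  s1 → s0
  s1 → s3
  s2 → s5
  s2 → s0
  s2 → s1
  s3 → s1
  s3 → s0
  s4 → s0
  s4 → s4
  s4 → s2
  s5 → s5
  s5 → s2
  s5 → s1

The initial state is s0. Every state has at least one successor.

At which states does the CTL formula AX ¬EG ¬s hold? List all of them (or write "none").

States satisfying ¬EG ¬s: {s0, s1, s3, s4}.
States satisfying AX ¬EG ¬s: {s1, s3}.

{s1, s3}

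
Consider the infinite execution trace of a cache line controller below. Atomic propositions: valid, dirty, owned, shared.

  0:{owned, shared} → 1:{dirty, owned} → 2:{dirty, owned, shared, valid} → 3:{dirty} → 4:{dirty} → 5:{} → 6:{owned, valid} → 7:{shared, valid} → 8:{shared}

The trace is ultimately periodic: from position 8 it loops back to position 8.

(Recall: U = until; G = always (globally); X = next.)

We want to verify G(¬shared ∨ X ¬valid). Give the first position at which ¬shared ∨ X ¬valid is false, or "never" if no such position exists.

¬shared ∨ X ¬valid holds at every position 0..8, and those are all the positions the trace ever visits, so the invariant G(¬shared ∨ X ¬valid) is never violated.

never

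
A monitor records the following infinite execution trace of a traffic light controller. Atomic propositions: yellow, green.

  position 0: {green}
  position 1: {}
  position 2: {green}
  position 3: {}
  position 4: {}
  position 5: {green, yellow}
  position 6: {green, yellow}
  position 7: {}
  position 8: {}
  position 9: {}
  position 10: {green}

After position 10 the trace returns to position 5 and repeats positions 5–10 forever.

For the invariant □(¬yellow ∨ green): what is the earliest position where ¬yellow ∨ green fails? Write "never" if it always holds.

never

¬yellow ∨ green holds at every position 0..10, and those are all the positions the trace ever visits, so the invariant □(¬yellow ∨ green) is never violated.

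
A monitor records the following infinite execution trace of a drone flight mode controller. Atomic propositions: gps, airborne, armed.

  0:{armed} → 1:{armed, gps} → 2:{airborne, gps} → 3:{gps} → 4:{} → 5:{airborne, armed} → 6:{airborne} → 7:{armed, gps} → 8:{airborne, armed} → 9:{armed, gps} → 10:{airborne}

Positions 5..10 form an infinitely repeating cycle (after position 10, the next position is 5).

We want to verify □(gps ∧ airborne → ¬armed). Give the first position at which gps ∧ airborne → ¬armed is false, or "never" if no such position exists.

never

gps ∧ airborne → ¬armed holds at every position 0..10, and those are all the positions the trace ever visits, so the invariant □(gps ∧ airborne → ¬armed) is never violated.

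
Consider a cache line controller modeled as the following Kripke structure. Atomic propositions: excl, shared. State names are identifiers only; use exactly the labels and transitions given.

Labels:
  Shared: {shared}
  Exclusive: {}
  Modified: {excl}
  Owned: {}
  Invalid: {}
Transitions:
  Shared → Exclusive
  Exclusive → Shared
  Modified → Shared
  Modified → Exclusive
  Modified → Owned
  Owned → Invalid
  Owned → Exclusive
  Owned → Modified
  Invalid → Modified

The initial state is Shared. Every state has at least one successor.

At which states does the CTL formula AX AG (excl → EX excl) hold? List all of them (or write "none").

{Shared, Exclusive}

States satisfying AG (excl → EX excl): {Shared, Exclusive}.
States satisfying AX AG (excl → EX excl): {Shared, Exclusive}.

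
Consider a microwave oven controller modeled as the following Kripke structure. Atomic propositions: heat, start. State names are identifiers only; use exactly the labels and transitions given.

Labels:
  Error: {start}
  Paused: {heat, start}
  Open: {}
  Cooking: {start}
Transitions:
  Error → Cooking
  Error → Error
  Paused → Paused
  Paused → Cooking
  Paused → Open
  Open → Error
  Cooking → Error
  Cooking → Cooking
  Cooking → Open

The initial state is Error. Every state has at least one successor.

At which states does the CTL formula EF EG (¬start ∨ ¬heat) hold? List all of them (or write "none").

States satisfying EG (¬start ∨ ¬heat): {Error, Open, Cooking}.
States satisfying EF EG (¬start ∨ ¬heat): {Error, Paused, Open, Cooking}.

{Error, Paused, Open, Cooking}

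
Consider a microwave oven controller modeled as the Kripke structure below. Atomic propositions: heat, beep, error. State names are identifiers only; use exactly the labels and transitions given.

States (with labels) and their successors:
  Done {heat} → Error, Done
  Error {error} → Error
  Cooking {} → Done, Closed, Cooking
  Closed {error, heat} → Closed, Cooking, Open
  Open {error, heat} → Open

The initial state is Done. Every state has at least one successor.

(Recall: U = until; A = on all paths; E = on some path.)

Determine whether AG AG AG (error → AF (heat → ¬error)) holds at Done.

States satisfying AG AG (error → AF (heat → ¬error)): {Done, Error}.
States satisfying AG AG AG (error → AF (heat → ¬error)): {Done, Error}.
Every state reachable from Done satisfies AG AG (error → AF (heat → ¬error)).
Done ∈ Sat(AG AG AG (error → AF (heat → ¬error))).

Satisfied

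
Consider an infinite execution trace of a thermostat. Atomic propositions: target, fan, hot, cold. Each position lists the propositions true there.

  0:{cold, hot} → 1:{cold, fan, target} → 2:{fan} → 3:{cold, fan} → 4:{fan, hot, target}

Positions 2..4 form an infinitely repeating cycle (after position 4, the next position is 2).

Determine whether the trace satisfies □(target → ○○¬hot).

Yes

target → ○○¬hot holds at every position 0..4, and those are all positions ever visited, so □(target → ○○¬hot) holds.
Positions where target holds: 1, 4.
Check ○○¬hot at each: 1→ok, 4→ok.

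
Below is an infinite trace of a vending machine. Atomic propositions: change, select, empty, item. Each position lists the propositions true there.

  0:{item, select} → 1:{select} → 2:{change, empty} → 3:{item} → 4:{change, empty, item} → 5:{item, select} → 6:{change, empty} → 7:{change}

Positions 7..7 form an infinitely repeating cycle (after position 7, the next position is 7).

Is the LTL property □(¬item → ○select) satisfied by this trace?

¬item → ○select must hold at every position from 0 onward. It fails at position 1, so □(¬item → ○select) is false.
Positions where ¬item holds: 1, 2, 6, 7.
Check ○select at each: 1→fails, 2→fails, 6→fails, 7→fails.

Does not hold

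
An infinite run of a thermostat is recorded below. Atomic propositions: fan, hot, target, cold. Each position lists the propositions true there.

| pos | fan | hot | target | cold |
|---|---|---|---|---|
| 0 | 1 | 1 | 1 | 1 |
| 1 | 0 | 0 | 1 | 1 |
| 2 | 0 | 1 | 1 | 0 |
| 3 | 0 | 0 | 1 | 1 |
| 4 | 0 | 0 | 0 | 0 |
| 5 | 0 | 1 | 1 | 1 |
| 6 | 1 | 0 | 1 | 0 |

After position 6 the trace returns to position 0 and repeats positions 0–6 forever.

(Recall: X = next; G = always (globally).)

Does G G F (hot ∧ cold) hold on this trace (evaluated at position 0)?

G F (hot ∧ cold) holds at every position 0..6, and those are all positions ever visited, so G G F (hot ∧ cold) holds.

Yes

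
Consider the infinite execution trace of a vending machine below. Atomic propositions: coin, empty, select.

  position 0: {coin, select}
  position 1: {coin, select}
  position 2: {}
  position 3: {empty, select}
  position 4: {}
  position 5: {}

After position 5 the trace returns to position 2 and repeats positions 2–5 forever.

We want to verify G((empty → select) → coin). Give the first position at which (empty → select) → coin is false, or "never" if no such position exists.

Check (empty → select) → coin at each position in order: 0 ✓, 1 ✓.
At position 2 the labels are {}, so (empty → select) → coin is false there. This is the first violation.

2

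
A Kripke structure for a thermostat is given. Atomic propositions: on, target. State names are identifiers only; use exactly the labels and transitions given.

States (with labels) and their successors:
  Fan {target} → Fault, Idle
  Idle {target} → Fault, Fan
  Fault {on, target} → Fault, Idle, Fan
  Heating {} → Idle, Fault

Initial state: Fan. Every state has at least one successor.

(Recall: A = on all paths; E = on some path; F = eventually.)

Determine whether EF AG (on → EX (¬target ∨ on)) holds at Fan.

States satisfying AG (on → EX (¬target ∨ on)): {Fan, Idle, Fault, Heating}.
States satisfying EF AG (on → EX (¬target ∨ on)): {Fan, Idle, Fault, Heating}.
Some path from Fan reaches a state where AG (on → EX (¬target ∨ on)) holds.
Fan ∈ Sat(EF AG (on → EX (¬target ∨ on))).

Holds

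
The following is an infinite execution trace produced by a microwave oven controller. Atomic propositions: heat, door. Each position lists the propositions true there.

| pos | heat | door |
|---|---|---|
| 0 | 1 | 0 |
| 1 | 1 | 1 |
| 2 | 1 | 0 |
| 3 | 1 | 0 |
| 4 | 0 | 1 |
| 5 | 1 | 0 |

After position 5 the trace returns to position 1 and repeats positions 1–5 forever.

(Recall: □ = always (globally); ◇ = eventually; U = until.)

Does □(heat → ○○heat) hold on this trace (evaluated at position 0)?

heat → ○○heat must hold at every position from 0 onward. It fails at position 2, so □(heat → ○○heat) is false.
Positions where heat holds: 0, 1, 2, 3, 5.
Check ○○heat at each: 0→ok, 1→ok, 2→fails, 3→ok, 5→ok.

Does not hold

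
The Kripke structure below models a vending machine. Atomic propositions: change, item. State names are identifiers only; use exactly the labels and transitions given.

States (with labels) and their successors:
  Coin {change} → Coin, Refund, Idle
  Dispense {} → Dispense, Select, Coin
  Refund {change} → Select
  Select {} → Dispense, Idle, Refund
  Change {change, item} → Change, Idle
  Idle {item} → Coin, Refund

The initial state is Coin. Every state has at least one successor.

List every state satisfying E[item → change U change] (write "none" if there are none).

{Coin, Dispense, Refund, Select, Change}

States satisfying item → change: {Coin, Dispense, Refund, Select, Change}.
States satisfying change: {Coin, Refund, Change}.
States satisfying E[item → change U change]: {Coin, Dispense, Refund, Select, Change}.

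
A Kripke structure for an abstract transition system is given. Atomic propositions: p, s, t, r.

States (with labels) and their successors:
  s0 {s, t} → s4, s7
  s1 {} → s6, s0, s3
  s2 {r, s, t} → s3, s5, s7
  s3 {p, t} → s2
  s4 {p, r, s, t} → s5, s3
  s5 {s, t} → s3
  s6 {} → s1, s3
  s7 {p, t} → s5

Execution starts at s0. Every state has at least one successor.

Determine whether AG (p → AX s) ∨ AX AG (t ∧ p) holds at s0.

Violated

States satisfying p → AX s: {s0, s1, s2, s3, s5, s6, s7}.
States satisfying AG (p → AX s): {s2, s3, s5, s7}.
States satisfying AG (t ∧ p): ∅.
States satisfying AX AG (t ∧ p): ∅.
States satisfying AG (p → AX s) ∨ AX AG (t ∧ p): {s2, s3, s5, s7}.
s0 ∉ Sat(AG (p → AX s) ∨ AX AG (t ∧ p)).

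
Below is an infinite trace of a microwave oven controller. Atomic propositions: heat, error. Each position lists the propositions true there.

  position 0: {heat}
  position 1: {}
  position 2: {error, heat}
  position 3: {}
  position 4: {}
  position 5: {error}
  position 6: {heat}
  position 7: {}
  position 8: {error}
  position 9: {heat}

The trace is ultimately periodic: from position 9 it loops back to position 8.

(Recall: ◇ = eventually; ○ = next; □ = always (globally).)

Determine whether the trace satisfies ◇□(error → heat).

□(error → heat) is false at every position 0..9, so it never becomes true and ◇□(error → heat) fails.

Violated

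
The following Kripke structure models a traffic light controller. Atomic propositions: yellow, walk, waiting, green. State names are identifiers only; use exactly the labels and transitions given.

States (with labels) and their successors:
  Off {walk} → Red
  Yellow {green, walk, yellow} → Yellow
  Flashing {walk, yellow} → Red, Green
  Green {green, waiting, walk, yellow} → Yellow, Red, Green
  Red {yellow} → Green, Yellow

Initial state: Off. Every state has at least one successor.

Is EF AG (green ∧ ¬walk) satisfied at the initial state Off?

States satisfying AG (green ∧ ¬walk): ∅.
States satisfying EF AG (green ∧ ¬walk): ∅.
No suitable path/successor from Off witnesses the formula.
Off ∉ Sat(EF AG (green ∧ ¬walk)).

No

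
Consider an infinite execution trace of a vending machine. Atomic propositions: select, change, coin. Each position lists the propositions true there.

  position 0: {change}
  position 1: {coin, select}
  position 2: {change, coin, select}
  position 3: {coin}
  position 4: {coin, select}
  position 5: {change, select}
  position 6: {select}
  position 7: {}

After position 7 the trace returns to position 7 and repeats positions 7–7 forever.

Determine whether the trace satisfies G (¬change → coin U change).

Violated

¬change → coin U change must hold at every position from 0 onward. It fails at position 6, so G (¬change → coin U change) is false.
Positions where ¬change holds: 1, 3, 4, 6, 7.
Check coin U change at each: 1→ok, 3→ok, 4→ok, 6→fails, 7→fails.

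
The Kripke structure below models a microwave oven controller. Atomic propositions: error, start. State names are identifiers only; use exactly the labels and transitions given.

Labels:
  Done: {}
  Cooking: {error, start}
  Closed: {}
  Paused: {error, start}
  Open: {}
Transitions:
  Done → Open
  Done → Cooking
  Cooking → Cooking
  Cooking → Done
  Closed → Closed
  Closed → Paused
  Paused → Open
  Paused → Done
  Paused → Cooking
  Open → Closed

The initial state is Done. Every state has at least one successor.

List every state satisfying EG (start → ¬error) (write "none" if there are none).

{Done, Closed, Open}

States satisfying start → ¬error: {Done, Closed, Open}.
States satisfying EG (start → ¬error): {Done, Closed, Open}.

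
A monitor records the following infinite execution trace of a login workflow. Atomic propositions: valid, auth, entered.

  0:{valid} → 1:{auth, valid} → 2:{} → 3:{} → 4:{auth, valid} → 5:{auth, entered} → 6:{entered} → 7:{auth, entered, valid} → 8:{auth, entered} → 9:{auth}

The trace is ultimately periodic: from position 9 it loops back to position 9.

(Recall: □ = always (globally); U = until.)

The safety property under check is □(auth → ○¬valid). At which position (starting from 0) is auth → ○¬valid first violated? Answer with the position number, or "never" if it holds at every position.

auth → ○¬valid holds at every position 0..9, and those are all the positions the trace ever visits, so the invariant □(auth → ○¬valid) is never violated.

never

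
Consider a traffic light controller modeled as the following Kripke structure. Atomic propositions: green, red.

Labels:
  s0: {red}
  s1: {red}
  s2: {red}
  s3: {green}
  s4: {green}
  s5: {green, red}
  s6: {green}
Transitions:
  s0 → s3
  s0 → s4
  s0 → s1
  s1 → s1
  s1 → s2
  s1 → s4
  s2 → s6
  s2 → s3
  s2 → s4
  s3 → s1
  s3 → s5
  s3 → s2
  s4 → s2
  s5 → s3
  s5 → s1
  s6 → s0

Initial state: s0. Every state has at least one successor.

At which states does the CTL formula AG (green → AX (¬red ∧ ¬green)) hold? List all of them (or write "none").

none

States satisfying green → AX (¬red ∧ ¬green): {s0, s1, s2}.
States satisfying AG (green → AX (¬red ∧ ¬green)): ∅.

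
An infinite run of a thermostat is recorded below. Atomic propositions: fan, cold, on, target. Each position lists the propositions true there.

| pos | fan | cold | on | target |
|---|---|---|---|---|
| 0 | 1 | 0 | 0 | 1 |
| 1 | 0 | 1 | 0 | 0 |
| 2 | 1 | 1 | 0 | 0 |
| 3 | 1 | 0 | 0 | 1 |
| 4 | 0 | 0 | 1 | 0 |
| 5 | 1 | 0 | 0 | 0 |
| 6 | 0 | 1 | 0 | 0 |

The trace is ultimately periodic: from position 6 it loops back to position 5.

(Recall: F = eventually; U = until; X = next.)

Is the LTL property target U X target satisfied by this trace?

Violated

Walking from position 0: at position 1, X target has not yet held and target fails, so target U X target is false.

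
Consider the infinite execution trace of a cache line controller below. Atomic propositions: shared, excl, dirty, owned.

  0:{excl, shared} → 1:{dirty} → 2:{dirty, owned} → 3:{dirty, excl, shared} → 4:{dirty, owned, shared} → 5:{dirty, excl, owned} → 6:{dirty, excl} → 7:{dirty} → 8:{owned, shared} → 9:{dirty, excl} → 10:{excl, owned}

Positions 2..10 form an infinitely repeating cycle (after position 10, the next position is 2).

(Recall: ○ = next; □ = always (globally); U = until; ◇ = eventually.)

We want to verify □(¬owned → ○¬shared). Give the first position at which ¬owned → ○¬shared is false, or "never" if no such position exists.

3

Check ¬owned → ○¬shared at each position in order: 0 ✓, 1 ✓, 2 ✓.
At position 3 the labels are {dirty, excl, shared} and the next position 4 has {dirty, owned, shared}, so ¬owned → ○¬shared is false there. This is the first violation.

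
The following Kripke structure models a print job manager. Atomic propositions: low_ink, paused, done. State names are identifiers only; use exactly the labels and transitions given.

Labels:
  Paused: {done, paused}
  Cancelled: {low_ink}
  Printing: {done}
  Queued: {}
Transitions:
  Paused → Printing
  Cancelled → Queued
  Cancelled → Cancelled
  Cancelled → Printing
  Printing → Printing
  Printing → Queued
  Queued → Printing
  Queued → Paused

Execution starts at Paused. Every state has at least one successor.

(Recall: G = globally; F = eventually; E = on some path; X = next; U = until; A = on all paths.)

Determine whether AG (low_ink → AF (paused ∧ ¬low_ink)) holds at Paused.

States satisfying low_ink → AF (paused ∧ ¬low_ink): {Paused, Printing, Queued}.
States satisfying AG (low_ink → AF (paused ∧ ¬low_ink)): {Paused, Printing, Queued}.
Every state reachable from Paused satisfies low_ink → AF (paused ∧ ¬low_ink).
Paused ∈ Sat(AG (low_ink → AF (paused ∧ ¬low_ink))).

Yes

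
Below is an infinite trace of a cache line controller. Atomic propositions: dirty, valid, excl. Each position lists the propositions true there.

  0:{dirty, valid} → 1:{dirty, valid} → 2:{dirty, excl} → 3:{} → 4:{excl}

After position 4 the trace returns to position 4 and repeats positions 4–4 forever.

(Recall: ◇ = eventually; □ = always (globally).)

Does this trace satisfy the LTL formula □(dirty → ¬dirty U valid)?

dirty → ¬dirty U valid must hold at every position from 0 onward. It fails at position 2, so □(dirty → ¬dirty U valid) is false.
Positions where dirty holds: 0, 1, 2.
Check ¬dirty U valid at each: 0→ok, 1→ok, 2→fails.

Does not hold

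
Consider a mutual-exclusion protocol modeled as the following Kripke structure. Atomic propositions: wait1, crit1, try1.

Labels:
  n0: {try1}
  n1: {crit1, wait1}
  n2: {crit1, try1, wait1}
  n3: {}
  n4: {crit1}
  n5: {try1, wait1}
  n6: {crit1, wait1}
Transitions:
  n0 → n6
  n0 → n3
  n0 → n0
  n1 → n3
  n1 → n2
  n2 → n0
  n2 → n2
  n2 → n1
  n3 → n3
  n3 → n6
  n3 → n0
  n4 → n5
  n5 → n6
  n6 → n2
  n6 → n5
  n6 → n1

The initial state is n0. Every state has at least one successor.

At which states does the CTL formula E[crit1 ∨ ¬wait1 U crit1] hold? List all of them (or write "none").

{n0, n1, n2, n3, n4, n6}

States satisfying crit1 ∨ ¬wait1: {n0, n1, n2, n3, n4, n6}.
States satisfying crit1: {n1, n2, n4, n6}.
States satisfying E[crit1 ∨ ¬wait1 U crit1]: {n0, n1, n2, n3, n4, n6}.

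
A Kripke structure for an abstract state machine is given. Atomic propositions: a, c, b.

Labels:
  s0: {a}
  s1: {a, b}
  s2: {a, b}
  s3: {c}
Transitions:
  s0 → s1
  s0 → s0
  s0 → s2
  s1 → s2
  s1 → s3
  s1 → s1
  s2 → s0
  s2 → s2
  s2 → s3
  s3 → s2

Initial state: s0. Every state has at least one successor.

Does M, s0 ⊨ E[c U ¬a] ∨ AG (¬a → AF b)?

States satisfying c: {s3}.
States satisfying ¬a: {s3}.
States satisfying E[c U ¬a]: {s3}.
States satisfying ¬a → AF b: {s0, s1, s2, s3}.
States satisfying AG (¬a → AF b): {s0, s1, s2, s3}.
States satisfying E[c U ¬a] ∨ AG (¬a → AF b): {s0, s1, s2, s3}.
s0 ∈ Sat(E[c U ¬a] ∨ AG (¬a → AF b)).

Holds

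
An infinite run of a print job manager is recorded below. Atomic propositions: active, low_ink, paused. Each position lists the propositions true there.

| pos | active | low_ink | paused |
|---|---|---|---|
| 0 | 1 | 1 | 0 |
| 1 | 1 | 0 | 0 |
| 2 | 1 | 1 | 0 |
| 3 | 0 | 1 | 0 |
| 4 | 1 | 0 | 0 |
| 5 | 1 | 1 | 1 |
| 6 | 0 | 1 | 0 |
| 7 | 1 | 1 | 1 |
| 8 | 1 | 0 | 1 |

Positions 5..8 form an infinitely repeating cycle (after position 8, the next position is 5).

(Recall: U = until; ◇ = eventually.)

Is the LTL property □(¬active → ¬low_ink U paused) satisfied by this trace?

No

¬active → ¬low_ink U paused must hold at every position from 0 onward. It fails at position 3, so □(¬active → ¬low_ink U paused) is false.
Positions where ¬active holds: 3, 6.
Check ¬low_ink U paused at each: 3→fails, 6→fails.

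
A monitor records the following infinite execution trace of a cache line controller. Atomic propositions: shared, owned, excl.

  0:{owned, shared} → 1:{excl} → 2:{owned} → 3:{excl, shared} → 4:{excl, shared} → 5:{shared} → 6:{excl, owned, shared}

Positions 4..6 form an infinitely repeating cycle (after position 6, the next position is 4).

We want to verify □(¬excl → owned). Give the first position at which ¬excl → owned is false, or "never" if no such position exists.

5

Check ¬excl → owned at each position in order: 0 ✓, 1 ✓, 2 ✓, 3 ✓, 4 ✓.
At position 5 the labels are {shared}, so ¬excl → owned is false there. This is the first violation.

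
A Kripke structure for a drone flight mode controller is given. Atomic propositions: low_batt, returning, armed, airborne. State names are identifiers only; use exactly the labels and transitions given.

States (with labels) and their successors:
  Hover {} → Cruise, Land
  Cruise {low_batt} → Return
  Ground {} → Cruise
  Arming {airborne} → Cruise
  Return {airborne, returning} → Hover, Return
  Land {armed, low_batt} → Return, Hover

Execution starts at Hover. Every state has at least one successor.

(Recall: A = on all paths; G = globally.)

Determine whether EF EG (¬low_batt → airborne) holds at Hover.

Holds

States satisfying EG (¬low_batt → airborne): {Cruise, Arming, Return, Land}.
States satisfying EF EG (¬low_batt → airborne): {Hover, Cruise, Ground, Arming, Return, Land}.
Some path from Hover reaches a state where EG (¬low_batt → airborne) holds.
Hover ∈ Sat(EF EG (¬low_batt → airborne)).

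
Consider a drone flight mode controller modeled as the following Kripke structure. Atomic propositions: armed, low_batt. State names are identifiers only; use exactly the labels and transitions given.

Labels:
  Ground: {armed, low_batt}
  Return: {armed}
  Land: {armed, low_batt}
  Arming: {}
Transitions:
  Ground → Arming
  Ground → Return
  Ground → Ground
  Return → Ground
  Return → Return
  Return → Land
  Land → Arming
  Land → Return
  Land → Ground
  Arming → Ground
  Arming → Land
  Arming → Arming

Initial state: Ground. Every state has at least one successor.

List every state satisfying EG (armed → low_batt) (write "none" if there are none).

States satisfying armed → low_batt: {Ground, Land, Arming}.
States satisfying EG (armed → low_batt): {Ground, Land, Arming}.

{Ground, Land, Arming}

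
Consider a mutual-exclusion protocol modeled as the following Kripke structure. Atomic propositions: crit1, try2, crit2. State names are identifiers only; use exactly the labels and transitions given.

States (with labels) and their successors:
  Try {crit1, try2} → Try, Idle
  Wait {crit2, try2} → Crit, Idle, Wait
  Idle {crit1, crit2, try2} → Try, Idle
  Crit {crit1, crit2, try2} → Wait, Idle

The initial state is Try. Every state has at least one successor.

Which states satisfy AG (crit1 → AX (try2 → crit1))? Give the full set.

States satisfying crit1 → AX (try2 → crit1): {Try, Wait, Idle}.
States satisfying AG (crit1 → AX (try2 → crit1)): {Try, Idle}.

{Try, Idle}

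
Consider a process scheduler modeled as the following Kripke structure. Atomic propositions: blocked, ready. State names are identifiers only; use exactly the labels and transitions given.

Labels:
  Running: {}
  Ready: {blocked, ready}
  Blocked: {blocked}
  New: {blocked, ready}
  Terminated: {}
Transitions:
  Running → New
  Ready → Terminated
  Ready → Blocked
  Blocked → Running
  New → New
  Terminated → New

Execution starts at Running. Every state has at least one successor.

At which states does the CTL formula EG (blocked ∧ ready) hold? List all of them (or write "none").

{New}

States satisfying blocked ∧ ready: {Ready, New}.
States satisfying EG (blocked ∧ ready): {New}.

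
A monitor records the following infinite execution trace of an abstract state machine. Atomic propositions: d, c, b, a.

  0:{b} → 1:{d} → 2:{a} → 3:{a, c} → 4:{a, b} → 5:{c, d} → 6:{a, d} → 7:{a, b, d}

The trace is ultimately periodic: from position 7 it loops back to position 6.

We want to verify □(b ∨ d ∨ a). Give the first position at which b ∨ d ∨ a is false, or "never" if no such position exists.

never

b ∨ d ∨ a holds at every position 0..7, and those are all the positions the trace ever visits, so the invariant □(b ∨ d ∨ a) is never violated.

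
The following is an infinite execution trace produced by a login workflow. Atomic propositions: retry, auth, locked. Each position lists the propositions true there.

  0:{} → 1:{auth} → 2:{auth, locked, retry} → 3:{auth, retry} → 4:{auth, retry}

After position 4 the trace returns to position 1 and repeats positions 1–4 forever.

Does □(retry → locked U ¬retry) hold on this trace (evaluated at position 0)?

Does not hold

retry → locked U ¬retry must hold at every position from 0 onward. It fails at position 2, so □(retry → locked U ¬retry) is false.
Positions where retry holds: 2, 3, 4.
Check locked U ¬retry at each: 2→fails, 3→fails, 4→fails.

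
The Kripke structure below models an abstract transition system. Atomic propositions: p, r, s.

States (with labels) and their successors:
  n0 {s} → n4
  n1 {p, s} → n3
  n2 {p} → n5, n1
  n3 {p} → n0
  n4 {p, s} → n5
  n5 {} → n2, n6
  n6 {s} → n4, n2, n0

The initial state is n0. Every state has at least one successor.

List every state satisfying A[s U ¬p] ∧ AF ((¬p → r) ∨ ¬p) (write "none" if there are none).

States satisfying s: {n0, n1, n4, n6}.
States satisfying ¬p: {n0, n5, n6}.
States satisfying A[s U ¬p]: {n0, n4, n5, n6}.
States satisfying (¬p → r) ∨ ¬p: {n0, n1, n2, n3, n4, n5, n6}.
States satisfying AF ((¬p → r) ∨ ¬p): {n0, n1, n2, n3, n4, n5, n6}.
States satisfying A[s U ¬p] ∧ AF ((¬p → r) ∨ ¬p): {n0, n4, n5, n6}.

{n0, n4, n5, n6}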